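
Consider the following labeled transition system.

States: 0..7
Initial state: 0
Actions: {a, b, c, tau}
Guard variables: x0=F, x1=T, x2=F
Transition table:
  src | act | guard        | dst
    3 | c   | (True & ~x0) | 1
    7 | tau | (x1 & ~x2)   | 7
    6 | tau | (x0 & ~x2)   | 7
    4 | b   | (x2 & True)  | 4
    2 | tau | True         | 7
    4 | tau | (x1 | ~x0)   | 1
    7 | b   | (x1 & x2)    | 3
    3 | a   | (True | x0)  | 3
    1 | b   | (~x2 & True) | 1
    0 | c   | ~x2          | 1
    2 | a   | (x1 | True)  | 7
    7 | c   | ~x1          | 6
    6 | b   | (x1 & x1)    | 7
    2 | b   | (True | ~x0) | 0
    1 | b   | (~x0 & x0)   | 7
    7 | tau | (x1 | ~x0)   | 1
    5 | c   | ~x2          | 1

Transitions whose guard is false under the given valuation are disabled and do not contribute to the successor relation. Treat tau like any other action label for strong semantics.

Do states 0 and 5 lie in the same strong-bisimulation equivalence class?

Refine partition for ~:
  P[0] = {{0,1,2,3,4,5,6,7}}
  P[1] = {{0,5},{1,6},{2},{3},{4,7}}
  P[2] = {{0,5},{1},{2},{3},{4},{6},{7}}
7 equivalence class(es) (converged in 3)
[0]={0,5}  [5]={0,5}

Answer: BISIMILAR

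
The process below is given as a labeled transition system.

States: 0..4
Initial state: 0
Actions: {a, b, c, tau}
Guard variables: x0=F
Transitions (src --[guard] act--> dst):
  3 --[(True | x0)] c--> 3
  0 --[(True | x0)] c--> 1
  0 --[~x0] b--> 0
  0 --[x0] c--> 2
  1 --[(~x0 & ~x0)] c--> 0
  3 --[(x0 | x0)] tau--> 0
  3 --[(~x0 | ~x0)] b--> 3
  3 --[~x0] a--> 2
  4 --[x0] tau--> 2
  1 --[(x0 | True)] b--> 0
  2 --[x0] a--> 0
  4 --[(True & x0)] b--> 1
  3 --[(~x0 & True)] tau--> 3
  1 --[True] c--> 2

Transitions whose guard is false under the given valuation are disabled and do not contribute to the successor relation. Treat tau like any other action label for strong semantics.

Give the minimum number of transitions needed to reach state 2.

Answer: 2

Working:
Layered search for 2:
  Layer 0: {0}
  Layer 1: {1}
  Layer 2: {2}
2 enters at depth 2; path c·c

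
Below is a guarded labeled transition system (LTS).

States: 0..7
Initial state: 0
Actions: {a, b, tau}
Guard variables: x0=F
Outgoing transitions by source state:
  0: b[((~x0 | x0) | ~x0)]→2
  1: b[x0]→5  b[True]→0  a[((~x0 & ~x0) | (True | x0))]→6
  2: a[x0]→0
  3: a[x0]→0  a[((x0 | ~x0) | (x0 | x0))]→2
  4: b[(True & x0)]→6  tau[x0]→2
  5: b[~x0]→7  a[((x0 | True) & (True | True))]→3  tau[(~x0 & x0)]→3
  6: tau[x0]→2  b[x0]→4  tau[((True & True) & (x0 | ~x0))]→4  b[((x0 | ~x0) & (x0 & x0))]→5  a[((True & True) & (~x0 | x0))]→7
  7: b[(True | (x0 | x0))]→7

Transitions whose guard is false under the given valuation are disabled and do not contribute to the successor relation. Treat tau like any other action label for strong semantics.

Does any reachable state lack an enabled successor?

Answer: DEADLOCK at state 2

Analysis:
R = {0,2}
  0: b→2  [deg 1]
  2: ∅  [no exit]
witness 2: b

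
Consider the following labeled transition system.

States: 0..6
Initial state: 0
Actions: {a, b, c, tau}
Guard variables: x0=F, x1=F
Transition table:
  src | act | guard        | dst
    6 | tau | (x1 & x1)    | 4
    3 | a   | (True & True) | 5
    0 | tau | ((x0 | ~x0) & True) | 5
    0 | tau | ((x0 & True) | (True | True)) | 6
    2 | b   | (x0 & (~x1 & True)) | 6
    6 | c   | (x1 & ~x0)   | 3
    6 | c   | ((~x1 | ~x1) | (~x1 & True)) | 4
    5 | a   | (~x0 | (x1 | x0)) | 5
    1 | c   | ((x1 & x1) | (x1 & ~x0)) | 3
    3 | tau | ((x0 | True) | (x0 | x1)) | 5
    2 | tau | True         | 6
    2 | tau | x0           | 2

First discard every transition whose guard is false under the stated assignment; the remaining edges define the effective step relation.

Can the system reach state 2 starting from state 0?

Answer: UNREACHABLE

Analysis:
After dropping false guards: 7 live edges.
Layer 0: {0}
Layer 1: {5,6}  now seen {0,5,6}
Layer 2: {4}  now seen {0,4,5,6}
R = {0,4,5,6}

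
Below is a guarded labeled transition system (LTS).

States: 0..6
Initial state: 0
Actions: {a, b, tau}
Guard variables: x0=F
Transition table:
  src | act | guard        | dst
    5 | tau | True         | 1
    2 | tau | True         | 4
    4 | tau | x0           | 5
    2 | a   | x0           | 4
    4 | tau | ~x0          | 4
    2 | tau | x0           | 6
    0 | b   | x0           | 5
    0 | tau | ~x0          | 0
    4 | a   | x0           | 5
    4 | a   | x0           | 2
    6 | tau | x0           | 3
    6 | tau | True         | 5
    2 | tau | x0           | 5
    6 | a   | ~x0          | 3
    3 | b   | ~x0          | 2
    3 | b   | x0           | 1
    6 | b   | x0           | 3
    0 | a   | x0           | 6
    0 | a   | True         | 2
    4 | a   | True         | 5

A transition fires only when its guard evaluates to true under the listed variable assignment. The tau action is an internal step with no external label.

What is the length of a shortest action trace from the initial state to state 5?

Layered search for 5:
  Layer 0: {0}
  Layer 1: {2}
  Layer 2: {4}
  Layer 3: {5}
5 enters at depth 3; path a·tau·a

Answer: 3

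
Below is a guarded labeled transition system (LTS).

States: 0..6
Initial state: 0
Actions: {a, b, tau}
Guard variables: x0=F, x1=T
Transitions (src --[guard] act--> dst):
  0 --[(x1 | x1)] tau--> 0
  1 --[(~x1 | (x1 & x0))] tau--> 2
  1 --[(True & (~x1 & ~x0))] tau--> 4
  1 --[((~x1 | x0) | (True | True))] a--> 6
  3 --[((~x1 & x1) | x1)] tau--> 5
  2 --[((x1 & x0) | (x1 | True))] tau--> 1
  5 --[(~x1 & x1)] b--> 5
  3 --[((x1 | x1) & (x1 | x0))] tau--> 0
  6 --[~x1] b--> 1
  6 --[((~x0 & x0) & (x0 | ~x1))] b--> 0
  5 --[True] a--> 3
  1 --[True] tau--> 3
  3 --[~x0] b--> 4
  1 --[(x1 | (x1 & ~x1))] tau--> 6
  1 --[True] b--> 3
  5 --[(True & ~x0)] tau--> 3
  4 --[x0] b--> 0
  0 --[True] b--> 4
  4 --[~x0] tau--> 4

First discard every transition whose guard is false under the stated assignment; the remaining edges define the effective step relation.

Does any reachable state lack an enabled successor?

Reachable = {0,4}
  0: b→4  tau→0  [deg 2]
  4: tau→4  [deg 1]

Answer: DEADLOCK-FREE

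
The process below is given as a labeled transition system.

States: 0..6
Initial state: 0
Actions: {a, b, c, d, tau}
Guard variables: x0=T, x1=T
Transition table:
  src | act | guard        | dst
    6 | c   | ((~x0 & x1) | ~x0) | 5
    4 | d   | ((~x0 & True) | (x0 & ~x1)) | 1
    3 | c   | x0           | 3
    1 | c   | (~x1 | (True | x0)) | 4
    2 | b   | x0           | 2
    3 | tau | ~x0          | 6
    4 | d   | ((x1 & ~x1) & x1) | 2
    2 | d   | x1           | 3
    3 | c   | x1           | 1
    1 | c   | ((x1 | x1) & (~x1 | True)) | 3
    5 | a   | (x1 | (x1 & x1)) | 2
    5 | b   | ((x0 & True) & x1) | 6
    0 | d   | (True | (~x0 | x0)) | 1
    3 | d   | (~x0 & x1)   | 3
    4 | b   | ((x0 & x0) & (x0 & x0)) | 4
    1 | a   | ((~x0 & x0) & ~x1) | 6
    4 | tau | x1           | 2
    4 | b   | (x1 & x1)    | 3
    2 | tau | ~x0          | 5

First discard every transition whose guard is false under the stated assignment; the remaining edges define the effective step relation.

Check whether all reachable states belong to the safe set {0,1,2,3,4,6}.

Inv-set: {0,1,2,3,4,6}
Reachable = {0,1,2,3,4}
  0: safe
  1: safe
  2: safe
  3: safe
  4: safe

Answer: INVARIANT HOLDS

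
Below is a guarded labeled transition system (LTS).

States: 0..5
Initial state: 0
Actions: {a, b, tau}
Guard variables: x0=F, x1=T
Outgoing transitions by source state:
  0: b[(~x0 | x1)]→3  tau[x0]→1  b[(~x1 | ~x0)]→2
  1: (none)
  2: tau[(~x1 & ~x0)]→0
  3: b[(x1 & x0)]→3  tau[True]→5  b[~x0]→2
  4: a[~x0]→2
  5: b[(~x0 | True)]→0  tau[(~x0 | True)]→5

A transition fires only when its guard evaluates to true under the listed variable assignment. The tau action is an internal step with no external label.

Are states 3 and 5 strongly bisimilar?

Refine partition for ~:
  P[0] = {{0,1,2,3,4,5}}
  P[1] = {{0},{1,2},{3,5},{4}}
  P[2] = {{0},{1,2},{3},{4},{5}}
Fixed point at round 3; 5 class(es).
[3]={3}  [5]={5}

Answer: NOT BISIMILAR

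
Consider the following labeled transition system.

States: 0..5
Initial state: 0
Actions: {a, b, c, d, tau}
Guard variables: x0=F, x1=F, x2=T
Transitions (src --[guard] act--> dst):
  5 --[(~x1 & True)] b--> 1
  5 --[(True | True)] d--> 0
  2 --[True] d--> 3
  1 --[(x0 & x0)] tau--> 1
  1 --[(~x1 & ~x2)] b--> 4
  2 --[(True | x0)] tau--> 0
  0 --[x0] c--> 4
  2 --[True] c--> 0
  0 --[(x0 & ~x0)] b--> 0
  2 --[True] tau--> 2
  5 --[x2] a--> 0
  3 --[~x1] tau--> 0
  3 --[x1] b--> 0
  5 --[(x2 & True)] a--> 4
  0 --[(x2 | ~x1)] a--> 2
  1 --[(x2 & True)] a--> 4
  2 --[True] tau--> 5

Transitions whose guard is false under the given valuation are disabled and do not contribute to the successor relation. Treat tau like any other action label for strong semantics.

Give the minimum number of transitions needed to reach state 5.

Answer: 2

Trace:
BFS to 5:
  L0 = {0}
  L1 = {2}
  L2 = {3,5}
first hit 5 at d=2 via a·tau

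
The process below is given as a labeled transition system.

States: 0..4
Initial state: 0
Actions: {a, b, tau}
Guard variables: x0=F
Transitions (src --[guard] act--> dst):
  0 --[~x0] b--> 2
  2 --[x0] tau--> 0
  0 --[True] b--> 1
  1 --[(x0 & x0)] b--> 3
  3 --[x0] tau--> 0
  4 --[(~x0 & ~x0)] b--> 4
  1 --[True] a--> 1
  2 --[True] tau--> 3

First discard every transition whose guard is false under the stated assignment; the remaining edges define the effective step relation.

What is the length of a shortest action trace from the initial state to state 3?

Layered search for 3:
  depth 0: {0}
  depth 1: {1,2}
  depth 2: {3}
first hit 3 at d=2 via b·tau

Answer: 2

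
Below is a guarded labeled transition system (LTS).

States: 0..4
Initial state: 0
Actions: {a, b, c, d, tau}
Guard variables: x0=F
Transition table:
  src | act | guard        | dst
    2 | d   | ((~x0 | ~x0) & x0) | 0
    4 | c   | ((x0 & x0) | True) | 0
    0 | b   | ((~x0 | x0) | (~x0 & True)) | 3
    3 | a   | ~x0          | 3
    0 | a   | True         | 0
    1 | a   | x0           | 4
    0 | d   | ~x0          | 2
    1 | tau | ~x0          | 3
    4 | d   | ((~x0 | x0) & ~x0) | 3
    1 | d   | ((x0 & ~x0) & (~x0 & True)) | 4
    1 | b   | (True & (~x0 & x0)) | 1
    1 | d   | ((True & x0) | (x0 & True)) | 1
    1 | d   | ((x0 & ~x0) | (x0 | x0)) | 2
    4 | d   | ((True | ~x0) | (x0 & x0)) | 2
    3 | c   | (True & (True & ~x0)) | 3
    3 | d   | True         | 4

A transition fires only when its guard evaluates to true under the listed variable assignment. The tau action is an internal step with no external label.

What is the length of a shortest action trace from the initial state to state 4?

Answer: 2

Working:
BFS to 4:
  L0 = {0}
  L1 = {2,3}
  L2 = {4}
depth(4)=2, e.g. b·d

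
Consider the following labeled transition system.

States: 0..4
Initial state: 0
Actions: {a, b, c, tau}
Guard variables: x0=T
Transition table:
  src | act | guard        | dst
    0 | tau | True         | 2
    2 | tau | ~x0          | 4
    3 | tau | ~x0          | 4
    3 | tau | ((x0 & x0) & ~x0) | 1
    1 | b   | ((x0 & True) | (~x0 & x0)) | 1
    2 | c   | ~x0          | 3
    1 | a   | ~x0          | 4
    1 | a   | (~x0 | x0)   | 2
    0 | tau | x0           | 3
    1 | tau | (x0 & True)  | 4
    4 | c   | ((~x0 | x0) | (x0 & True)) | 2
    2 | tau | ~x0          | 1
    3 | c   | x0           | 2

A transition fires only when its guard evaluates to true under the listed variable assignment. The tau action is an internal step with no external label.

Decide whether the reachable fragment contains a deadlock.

Answer: DEADLOCK at state 2

Working:
Reach set: {0,2,3}
  0: tau→2  tau→3  [2 exit(s)]
  2: ∅  [deadlock]
  3: c→2  [1 exit(s)]
witness 2: tau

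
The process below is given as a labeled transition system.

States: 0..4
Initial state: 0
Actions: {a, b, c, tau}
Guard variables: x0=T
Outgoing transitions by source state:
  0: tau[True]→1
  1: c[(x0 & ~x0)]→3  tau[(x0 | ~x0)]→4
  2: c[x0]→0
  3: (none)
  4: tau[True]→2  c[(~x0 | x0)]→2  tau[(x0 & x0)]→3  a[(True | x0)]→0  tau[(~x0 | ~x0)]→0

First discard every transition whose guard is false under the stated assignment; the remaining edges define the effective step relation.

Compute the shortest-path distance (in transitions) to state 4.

Answer: 2

Analysis:
BFS to 4:
  L0 = {0}
  L1 = {1}
  L2 = {4}
4 enters at depth 2; path tau·tau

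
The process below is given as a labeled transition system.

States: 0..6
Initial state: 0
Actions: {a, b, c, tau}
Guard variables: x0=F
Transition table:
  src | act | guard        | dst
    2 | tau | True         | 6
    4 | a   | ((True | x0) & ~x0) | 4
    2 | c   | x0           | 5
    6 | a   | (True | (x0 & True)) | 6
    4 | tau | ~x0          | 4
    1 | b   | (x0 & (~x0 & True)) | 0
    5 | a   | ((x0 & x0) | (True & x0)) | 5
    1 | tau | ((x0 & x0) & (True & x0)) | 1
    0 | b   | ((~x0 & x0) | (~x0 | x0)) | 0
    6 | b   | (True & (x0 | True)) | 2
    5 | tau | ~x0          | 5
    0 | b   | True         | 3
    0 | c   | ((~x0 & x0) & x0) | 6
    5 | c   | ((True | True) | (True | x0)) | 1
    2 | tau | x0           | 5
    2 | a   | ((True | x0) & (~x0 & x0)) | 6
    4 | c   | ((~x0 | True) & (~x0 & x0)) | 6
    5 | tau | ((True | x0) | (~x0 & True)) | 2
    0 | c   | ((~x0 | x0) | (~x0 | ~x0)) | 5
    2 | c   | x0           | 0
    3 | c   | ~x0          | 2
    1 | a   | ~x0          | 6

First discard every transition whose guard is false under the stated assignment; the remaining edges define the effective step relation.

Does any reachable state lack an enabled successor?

Answer: DEADLOCK-FREE

Working:
R = {0,1,2,3,5,6}
  0: b→0  b→3  c→5  [3 out]
  1: a→6  [1 out]
  2: tau→6  [1 out]
  3: c→2  [1 out]
  5: c→1  tau→2  tau→5  [3 out]
  6: a→6  b→2  [2 out]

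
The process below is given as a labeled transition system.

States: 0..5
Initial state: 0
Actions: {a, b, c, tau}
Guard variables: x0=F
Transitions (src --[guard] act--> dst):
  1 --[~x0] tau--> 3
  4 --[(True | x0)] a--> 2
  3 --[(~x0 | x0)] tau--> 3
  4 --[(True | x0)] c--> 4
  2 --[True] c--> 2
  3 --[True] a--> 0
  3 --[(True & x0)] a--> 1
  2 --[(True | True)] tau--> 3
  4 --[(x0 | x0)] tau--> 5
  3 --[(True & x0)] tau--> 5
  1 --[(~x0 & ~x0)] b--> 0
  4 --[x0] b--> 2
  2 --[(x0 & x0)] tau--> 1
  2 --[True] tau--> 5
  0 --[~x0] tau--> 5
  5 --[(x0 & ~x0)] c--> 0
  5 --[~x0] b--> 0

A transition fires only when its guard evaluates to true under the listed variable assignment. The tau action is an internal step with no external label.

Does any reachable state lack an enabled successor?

R = {0,5}
  0: tau→5  [deg 1]
  5: b→0  [deg 1]

Answer: DEADLOCK-FREE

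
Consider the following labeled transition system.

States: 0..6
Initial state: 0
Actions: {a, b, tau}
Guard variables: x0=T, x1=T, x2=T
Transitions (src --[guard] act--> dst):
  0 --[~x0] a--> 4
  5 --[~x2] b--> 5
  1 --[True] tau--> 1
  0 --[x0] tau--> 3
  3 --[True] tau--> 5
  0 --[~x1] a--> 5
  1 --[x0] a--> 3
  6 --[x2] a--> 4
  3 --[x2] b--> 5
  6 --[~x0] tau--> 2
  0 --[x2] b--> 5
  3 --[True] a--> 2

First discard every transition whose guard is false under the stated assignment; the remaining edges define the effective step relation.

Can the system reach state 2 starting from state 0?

Guard filter leaves 8 enabled edge(s).
L0 = {0}
L1 = {3,5}  cumulative {0,3,5}
L2 = {2}  cumulative {0,2,3,5}
R = {0,2,3,5}
Path to 2: tau·a

Answer: REACHABLE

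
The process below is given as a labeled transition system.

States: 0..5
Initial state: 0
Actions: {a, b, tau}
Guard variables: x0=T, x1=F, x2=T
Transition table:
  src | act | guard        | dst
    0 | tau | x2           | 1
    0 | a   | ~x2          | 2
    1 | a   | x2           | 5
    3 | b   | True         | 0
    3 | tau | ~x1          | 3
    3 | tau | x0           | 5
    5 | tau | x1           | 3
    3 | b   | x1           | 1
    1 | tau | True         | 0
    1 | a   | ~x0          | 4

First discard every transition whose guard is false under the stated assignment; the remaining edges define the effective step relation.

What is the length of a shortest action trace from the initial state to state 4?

Layered search for 4:
  L0 = {0}
  L1 = {1}
  L2 = {5}
4 never appears.

Answer: UNREACHABLE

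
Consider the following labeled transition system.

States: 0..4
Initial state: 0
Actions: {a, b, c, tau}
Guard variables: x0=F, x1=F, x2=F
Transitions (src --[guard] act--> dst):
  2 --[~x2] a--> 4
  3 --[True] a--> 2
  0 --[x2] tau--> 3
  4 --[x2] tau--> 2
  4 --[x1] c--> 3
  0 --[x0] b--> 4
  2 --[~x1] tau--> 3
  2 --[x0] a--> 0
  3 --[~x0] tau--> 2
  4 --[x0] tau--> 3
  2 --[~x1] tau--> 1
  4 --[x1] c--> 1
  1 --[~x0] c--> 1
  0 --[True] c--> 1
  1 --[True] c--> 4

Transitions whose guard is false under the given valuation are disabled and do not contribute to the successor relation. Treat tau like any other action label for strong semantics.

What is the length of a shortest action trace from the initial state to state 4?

BFS to 4:
  Layer 0: {0}
  Layer 1: {1}
  Layer 2: {4}
depth(4)=2, e.g. c·c

Answer: 2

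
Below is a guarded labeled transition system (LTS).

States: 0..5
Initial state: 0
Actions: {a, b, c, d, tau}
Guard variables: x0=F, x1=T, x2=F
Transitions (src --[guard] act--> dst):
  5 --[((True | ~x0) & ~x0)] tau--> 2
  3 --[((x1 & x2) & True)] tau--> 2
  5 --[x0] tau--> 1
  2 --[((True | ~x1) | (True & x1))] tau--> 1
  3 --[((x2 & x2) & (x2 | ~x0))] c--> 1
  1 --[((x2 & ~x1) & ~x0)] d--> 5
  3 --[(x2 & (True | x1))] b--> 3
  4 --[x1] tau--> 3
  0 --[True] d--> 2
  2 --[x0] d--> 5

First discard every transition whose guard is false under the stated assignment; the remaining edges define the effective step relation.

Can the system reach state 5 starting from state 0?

Answer: UNREACHABLE

Analysis:
Guard filter leaves 4 enabled edge(s).
Layer 0: {0}
Layer 1: {2}  cumulative {0,2}
Layer 2: {1}  cumulative {0,1,2}
Reach set: {0,1,2}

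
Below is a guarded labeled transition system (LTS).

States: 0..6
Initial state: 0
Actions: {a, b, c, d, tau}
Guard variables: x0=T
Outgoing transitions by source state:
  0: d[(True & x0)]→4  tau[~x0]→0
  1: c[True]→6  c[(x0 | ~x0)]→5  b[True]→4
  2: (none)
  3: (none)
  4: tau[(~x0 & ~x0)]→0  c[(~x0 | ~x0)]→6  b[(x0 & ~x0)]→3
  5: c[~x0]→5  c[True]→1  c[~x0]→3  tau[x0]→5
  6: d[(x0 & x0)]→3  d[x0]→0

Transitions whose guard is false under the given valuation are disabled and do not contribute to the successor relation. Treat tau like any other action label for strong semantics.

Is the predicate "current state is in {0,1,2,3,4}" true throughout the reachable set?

Answer: INVARIANT HOLDS

Analysis:
Inv-set: {0,1,2,3,4}
Reach set: {0,4}
  0: ok
  4: ok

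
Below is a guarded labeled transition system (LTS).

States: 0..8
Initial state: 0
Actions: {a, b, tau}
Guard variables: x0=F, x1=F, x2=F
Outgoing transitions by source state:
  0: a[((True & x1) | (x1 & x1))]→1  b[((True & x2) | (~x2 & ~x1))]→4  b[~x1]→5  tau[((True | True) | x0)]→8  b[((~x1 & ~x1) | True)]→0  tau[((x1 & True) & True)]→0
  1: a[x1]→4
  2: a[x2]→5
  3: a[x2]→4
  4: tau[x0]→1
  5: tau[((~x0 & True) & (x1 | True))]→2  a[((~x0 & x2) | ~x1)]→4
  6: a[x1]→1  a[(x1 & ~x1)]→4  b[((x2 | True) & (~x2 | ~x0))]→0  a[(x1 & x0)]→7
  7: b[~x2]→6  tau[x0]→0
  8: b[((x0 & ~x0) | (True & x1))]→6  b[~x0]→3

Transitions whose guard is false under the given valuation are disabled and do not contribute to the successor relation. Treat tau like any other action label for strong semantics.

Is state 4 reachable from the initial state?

Answer: REACHABLE

Analysis:
After dropping false guards: 9 live edges.
Layer 0: {0}
Layer 1: {4,5,8}  cumulative {0,4,5,8}
Layer 2: {2,3}  cumulative {0,2,3,4,5,8}
Reach set: {0,2,3,4,5,8}
trace reaching 4: b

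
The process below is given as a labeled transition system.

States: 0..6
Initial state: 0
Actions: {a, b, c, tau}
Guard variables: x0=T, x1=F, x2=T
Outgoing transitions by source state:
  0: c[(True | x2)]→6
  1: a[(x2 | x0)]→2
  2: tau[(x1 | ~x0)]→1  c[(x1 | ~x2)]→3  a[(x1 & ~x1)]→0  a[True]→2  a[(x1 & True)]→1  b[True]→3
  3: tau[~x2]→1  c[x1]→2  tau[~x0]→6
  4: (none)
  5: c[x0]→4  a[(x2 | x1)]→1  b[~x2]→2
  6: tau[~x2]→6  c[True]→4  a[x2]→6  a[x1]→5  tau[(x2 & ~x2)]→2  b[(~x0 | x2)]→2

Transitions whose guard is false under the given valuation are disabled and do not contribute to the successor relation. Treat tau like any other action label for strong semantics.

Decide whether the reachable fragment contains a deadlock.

R = {0,2,3,4,6}
  0: c→6  [1 out]
  2: a→2  b→3  [2 out]
  3: ∅  [no exit]
  4: ∅  [no exit]
  6: a→6  b→2  c→4  [3 out]
trace reaching 3: c·b·b

Answer: DEADLOCK at state 3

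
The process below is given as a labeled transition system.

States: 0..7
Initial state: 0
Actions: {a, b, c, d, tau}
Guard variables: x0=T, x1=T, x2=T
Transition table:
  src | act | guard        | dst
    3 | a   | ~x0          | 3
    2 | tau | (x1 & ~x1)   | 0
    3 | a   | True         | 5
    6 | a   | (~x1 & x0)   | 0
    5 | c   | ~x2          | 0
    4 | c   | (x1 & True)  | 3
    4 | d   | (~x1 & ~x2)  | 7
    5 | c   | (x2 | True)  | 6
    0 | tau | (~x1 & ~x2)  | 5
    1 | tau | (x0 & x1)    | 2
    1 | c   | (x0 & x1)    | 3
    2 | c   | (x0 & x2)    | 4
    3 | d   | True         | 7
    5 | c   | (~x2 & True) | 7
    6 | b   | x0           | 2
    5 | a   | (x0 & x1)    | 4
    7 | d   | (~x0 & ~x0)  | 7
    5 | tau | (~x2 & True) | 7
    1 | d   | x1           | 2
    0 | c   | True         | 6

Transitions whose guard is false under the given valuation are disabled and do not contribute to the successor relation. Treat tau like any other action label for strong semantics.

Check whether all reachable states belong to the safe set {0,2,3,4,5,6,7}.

Safe = {0,2,3,4,5,6,7}
Reachable = {0,2,3,4,5,6,7}
  0: ok
  2: ok
  3: ok
  4: ok
  5: ok
  6: ok
  7: ok

Answer: INVARIANT HOLDS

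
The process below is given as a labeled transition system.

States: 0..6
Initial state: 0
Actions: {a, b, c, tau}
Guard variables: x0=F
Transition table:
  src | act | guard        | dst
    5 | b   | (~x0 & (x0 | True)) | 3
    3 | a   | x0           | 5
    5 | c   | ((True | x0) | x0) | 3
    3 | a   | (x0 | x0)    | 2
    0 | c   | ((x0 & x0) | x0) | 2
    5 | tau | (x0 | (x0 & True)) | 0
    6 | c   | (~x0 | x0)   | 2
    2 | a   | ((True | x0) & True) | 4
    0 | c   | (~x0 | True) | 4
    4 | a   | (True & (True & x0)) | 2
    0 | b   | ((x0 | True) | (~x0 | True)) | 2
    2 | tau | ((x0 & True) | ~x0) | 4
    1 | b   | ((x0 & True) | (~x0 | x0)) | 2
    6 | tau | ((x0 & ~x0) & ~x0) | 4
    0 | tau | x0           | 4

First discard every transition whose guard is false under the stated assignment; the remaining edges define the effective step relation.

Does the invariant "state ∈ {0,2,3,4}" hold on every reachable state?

Safe = {0,2,3,4}
R = {0,2,4}
  0: ok
  2: ok
  4: ok

Answer: INVARIANT HOLDS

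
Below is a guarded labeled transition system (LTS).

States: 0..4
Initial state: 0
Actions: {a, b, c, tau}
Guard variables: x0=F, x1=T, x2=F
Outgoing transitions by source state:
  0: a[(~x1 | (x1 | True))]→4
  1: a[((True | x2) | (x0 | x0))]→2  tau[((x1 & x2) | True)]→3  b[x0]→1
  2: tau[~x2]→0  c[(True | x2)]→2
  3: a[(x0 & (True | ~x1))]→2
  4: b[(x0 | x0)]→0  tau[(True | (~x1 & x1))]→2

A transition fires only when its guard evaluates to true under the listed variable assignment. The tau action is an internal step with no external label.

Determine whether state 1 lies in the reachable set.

6 transition(s) survive guard evaluation.
Layer 0: {0}
Layer 1: {4}  cumulative {0,4}
Layer 2: {2}  cumulative {0,2,4}
R = {0,2,4}

Answer: UNREACHABLE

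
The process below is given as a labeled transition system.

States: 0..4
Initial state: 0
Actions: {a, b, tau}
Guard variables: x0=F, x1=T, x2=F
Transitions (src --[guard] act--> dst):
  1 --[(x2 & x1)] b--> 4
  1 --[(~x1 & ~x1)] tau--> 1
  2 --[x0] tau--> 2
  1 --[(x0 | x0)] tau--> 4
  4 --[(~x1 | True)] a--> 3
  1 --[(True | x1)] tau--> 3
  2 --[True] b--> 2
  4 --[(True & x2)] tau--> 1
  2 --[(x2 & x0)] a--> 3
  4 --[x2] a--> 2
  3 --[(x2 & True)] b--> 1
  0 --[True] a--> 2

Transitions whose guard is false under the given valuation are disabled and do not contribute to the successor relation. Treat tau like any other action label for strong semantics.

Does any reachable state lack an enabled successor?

R = {0,2}
  0: a→2  [deg 1]
  2: b→2  [deg 1]

Answer: DEADLOCK-FREE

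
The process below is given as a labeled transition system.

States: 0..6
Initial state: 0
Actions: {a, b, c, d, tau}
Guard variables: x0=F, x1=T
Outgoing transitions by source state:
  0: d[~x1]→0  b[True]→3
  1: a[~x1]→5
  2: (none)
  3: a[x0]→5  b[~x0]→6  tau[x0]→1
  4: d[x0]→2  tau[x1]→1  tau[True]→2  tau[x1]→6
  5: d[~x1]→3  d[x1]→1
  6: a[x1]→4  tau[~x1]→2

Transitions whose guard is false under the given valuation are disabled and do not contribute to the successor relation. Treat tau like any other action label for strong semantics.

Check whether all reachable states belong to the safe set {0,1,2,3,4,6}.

Allowed set {0,1,2,3,4,6}
R = {0,1,2,3,4,6}
  0: safe
  1: safe
  2: safe
  3: safe
  4: safe
  6: safe

Answer: INVARIANT HOLDS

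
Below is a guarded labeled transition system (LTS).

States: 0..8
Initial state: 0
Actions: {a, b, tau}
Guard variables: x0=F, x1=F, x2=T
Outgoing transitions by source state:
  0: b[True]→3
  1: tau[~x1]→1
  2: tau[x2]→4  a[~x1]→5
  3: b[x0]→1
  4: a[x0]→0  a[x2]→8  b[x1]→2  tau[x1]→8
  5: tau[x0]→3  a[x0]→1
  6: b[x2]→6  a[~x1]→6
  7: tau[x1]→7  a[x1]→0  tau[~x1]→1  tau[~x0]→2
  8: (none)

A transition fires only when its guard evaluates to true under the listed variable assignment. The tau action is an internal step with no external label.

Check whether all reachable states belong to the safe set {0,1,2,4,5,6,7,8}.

Answer: INVARIANT VIOLATED at state 3

Analysis:
Inv-set: {0,1,2,4,5,6,7,8}
Reach set: {0,3}
  0: safe
  3: ✗ unsafe
reach 3 via b — violates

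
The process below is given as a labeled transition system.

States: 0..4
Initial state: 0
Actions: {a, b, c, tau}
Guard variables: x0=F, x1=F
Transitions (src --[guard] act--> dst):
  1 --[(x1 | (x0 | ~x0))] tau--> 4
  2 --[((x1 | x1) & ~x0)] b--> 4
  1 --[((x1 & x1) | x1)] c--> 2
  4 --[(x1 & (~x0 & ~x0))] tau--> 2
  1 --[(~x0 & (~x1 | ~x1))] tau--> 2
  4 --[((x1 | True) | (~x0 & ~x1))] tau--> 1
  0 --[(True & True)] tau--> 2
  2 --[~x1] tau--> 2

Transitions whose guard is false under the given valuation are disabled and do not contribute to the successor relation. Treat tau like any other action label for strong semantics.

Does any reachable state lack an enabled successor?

Reachable = {0,2}
  0: tau→2  [deg 1]
  2: tau→2  [deg 1]

Answer: DEADLOCK-FREE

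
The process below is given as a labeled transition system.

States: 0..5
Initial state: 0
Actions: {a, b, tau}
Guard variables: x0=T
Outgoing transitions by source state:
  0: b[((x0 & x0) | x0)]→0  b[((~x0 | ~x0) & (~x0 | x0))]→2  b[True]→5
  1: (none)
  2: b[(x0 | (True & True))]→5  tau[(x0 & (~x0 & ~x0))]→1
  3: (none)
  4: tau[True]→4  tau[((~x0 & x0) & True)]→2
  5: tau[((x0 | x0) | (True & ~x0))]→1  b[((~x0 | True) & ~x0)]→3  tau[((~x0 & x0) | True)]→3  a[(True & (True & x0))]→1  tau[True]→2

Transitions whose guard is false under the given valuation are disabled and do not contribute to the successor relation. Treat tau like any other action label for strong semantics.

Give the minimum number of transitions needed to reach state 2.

Answer: 2

Trace:
BFS to 2:
  depth 0: {0}
  depth 1: {5}
  depth 2: {1,2,3}
2 enters at depth 2; path b·tau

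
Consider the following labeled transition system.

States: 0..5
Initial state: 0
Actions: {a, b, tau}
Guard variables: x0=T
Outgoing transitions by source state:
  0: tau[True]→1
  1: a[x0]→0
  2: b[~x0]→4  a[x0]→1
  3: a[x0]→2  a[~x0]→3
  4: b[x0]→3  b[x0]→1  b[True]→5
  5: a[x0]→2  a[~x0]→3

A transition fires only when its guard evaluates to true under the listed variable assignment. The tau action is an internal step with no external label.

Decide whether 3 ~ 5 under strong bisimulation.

Compute ~ classes (split until stable):
  π0 = {{0,1,2,3,4,5}}
  π1 = {{0},{1,2,3,5},{4}}
  π2 = {{0},{1},{2,3,5},{4}}
  π3 = {{0},{1},{2},{3,5},{4}}
Fixed point at round 4; 5 class(es).
3∈{3,5}, 5∈{3,5}

Answer: BISIMILAR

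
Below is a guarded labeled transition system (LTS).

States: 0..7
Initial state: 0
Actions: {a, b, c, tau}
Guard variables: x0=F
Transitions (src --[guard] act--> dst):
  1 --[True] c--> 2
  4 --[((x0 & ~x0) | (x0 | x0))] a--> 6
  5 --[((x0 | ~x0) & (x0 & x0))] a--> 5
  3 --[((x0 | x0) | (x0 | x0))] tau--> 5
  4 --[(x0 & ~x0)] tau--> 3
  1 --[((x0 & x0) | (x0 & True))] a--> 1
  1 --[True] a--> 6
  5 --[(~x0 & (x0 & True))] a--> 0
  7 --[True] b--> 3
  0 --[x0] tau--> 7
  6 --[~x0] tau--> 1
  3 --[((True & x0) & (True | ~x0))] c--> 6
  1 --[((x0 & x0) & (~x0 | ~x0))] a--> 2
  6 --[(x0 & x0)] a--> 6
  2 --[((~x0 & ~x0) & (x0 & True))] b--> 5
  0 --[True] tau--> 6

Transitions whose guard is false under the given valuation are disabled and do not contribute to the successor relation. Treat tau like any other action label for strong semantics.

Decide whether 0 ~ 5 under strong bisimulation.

Refine partition for ~:
  π0 = {{0,1,2,3,4,5,6,7}}
  π1 = {{0,6},{1},{2,3,4,5},{7}}
  π2 = {{0},{1},{2,3,4,5},{6},{7}}
stable after 3 split(s): 5 block(s)
class of 0: {0}; class of 5: {2,3,4,5}

Answer: NOT BISIMILAR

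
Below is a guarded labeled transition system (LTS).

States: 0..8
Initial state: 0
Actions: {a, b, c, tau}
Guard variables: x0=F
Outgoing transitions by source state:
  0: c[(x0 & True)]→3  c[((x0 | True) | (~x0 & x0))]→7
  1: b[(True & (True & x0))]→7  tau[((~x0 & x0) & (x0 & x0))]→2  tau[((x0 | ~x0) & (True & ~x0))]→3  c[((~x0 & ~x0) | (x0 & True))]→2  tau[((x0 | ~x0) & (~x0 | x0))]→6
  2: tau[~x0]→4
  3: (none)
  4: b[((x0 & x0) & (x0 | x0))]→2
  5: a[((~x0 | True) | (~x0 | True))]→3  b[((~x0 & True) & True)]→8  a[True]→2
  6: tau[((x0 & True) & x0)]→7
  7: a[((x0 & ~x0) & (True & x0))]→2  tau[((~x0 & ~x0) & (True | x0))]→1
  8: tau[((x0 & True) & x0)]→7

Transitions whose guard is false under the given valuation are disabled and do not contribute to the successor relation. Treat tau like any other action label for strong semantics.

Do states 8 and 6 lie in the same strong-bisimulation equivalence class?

Refine partition for ~:
  π0 = {{0,1,2,3,4,5,6,7,8}}
  π1 = {{0},{1},{2,7},{3,4,6,8},{5}}
  π2 = {{0},{1},{2},{3,4,6,8},{5},{7}}
stable after 3 split(s): 6 block(s)
[8]={3,4,6,8}  [6]={3,4,6,8}

Answer: BISIMILAR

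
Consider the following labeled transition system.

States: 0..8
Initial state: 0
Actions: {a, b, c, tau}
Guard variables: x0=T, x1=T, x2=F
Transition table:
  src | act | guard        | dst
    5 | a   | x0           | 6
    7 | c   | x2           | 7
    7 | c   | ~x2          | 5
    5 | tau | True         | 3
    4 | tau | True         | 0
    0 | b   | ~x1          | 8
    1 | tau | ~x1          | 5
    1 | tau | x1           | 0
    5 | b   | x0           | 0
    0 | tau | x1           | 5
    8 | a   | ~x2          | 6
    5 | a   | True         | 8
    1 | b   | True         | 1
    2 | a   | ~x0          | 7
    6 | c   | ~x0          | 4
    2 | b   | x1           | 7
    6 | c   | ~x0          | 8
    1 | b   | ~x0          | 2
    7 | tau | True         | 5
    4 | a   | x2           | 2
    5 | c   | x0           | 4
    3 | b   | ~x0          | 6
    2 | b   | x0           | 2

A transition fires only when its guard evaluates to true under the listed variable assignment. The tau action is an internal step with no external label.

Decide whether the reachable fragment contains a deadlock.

Answer: DEADLOCK at state 3

Analysis:
Reachable = {0,3,4,5,6,8}
  0: tau→5  [1 out]
  3: ∅  [STUCK]
  4: tau→0  [1 out]
  5: a→6  a→8  b→0  c→4  tau→3  [5 out]
  6: ∅  [STUCK]
  8: a→6  [1 out]
witness 3: tau·tau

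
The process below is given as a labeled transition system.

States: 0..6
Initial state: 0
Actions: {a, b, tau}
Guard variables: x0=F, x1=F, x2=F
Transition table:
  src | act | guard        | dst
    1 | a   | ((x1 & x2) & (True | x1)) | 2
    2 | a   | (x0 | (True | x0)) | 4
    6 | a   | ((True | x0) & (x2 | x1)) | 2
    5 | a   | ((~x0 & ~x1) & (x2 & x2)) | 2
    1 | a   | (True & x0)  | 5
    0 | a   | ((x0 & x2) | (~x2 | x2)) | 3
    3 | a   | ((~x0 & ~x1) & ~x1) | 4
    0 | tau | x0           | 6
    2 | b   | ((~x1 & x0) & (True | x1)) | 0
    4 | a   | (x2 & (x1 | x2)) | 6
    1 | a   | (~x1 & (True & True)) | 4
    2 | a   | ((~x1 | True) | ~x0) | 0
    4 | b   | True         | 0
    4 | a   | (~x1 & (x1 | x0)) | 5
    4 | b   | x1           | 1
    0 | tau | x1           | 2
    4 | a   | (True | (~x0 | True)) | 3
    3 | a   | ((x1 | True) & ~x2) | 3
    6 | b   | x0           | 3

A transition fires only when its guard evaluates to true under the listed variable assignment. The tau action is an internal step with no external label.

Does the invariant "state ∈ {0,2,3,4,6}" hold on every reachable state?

Answer: INVARIANT HOLDS

Working:
Allowed set {0,2,3,4,6}
Reach set: {0,3,4}
  0: safe
  3: safe
  4: safe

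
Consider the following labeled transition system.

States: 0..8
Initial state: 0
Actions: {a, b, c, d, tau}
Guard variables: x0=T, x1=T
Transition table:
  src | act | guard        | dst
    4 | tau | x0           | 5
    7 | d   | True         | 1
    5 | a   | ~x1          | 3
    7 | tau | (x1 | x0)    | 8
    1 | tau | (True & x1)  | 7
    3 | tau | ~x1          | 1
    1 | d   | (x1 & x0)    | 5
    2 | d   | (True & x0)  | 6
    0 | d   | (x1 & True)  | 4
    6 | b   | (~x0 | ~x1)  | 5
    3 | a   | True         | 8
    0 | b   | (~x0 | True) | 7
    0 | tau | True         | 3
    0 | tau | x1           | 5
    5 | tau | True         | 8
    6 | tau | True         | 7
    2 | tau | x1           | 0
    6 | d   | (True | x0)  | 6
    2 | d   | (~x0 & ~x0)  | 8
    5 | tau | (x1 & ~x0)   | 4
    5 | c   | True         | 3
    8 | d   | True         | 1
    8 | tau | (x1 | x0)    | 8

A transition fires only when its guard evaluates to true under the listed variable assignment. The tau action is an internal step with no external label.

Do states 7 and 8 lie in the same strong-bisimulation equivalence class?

Compute ~ classes (split until stable):
  P[0] = {{0,1,2,3,4,5,6,7,8}}
  P[1] = {{0},{1,2,6,7,8},{3},{4},{5}}
  P[2] = {{0},{1},{2},{3},{4},{5},{6,7,8}}
  P[3] = {{0},{1},{2},{3},{4},{5},{6},{7,8}}
stable after 4 split(s): 8 block(s)
[7]={7,8}  [8]={7,8}

Answer: BISIMILAR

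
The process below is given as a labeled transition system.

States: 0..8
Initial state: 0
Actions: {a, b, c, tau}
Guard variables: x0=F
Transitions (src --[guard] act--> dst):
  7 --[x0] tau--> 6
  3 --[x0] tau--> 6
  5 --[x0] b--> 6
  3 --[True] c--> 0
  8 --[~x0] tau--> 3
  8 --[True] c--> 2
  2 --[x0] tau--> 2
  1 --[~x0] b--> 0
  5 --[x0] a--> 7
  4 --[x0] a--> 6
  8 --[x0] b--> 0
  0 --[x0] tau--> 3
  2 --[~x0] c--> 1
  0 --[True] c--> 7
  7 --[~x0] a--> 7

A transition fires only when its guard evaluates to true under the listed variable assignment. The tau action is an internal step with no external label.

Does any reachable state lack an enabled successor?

Reach set: {0,7}
  0: c→7  [1 exit(s)]
  7: a→7  [1 exit(s)]

Answer: DEADLOCK-FREE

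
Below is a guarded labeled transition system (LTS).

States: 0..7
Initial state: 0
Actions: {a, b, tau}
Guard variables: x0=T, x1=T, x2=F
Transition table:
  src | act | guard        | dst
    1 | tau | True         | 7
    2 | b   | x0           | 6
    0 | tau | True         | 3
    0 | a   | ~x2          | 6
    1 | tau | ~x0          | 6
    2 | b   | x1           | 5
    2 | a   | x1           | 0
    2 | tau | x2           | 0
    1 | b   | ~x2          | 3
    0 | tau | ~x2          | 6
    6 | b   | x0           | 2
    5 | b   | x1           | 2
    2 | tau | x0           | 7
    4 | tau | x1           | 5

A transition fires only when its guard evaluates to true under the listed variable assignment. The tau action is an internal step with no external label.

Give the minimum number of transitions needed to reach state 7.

Answer: 3

Working:
Layered search for 7:
  depth 0: {0}
  depth 1: {3,6}
  depth 2: {2}
  depth 3: {5,7}
first hit 7 at d=3 via a·b·tau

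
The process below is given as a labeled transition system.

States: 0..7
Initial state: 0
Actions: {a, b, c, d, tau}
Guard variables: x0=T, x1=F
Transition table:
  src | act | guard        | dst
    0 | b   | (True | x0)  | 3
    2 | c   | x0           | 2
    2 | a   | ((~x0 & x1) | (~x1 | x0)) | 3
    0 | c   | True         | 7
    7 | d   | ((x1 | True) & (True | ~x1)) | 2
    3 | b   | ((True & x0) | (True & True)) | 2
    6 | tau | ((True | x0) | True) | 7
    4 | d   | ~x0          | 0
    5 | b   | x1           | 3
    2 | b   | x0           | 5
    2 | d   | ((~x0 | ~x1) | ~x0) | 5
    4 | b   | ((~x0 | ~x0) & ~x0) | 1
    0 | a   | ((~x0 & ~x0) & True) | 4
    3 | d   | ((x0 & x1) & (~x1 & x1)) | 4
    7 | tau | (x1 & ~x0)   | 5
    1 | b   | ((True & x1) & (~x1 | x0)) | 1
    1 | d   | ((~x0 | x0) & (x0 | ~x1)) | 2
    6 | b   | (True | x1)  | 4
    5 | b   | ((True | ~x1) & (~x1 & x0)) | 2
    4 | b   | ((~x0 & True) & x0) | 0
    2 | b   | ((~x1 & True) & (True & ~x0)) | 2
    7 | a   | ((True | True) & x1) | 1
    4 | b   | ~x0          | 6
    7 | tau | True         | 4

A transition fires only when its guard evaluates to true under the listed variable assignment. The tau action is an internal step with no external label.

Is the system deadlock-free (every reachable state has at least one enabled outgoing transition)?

Answer: DEADLOCK at state 4

Analysis:
Reach set: {0,2,3,4,5,7}
  0: b→3  c→7  [2 exit(s)]
  2: a→3  b→5  c→2  d→5  [4 exit(s)]
  3: b→2  [1 exit(s)]
  4: ∅  [deadlock]
  5: b→2  [1 exit(s)]
  7: d→2  tau→4  [2 exit(s)]
trace reaching 4: c·tau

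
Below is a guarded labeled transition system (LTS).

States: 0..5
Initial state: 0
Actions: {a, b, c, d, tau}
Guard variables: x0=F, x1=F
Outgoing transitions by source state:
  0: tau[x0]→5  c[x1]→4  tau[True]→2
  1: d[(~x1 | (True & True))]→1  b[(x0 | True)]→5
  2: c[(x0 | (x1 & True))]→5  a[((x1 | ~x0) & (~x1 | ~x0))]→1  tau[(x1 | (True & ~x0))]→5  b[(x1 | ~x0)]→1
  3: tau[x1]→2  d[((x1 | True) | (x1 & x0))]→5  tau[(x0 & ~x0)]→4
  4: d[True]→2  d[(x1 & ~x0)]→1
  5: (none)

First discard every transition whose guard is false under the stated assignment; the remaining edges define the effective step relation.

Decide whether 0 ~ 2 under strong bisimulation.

Answer: NOT BISIMILAR

Analysis:
Bisimulation quotient by refinement:
  P[0] = {{0,1,2,3,4,5}}
  P[1] = {{0},{1},{2},{3,4},{5}}
  P[2] = {{0},{1},{2},{3},{4},{5}}
6 equivalence class(es) (converged in 3)
class of 0: {0}; class of 2: {2}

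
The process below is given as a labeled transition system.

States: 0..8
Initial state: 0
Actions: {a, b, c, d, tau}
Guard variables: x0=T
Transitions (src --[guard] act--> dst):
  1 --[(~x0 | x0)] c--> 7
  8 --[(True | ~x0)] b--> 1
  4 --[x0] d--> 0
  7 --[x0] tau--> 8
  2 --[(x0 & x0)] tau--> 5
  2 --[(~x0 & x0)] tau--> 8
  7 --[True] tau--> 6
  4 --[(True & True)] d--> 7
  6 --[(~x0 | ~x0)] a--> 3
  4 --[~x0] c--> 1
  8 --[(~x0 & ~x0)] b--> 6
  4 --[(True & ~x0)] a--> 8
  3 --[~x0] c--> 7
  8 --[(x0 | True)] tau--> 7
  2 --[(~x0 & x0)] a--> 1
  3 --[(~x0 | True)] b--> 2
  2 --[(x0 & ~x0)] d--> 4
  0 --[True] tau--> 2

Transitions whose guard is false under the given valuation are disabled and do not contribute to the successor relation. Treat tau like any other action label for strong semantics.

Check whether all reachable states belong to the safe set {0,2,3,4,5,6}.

Safe = {0,2,3,4,5,6}
Reachable = {0,2,5}
  0: ok
  2: ok
  5: ok

Answer: INVARIANT HOLDS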